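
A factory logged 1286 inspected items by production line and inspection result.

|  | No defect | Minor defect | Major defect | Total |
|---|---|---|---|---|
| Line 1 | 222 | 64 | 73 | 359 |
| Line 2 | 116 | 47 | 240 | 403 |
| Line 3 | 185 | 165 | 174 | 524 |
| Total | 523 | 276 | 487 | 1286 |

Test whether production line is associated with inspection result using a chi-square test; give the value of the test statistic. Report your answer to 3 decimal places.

Grand total N = 1286.
Expected counts (row total × column total / N):
  Line 1, No defect: 359×523/1286 = 146.00078
  Line 1, Minor defect: 359×276/1286 = 77.04821
  Line 1, Major defect: 359×487/1286 = 135.95101
  Line 2, No defect: 403×523/1286 = 163.89502
  Line 2, Minor defect: 403×276/1286 = 86.49145
  Line 2, Major defect: 403×487/1286 = 152.61353
  Line 3, No defect: 524×523/1286 = 213.10420
  Line 3, Minor defect: 524×276/1286 = 112.46034
  Line 3, Major defect: 524×487/1286 = 198.43546
Contributions (O − E)²/E:
  (222 − 146.00078)²/146.00078 = 39.5606
  (64 − 77.04821)²/77.04821 = 2.2097
  (73 − 135.95101)²/135.95101 = 29.1490
  (116 − 163.89502)²/163.89502 = 13.9964
  (47 − 86.49145)²/86.49145 = 18.0315
  (240 − 152.61353)²/152.61353 = 50.0375
  (185 − 213.10420)²/213.10420 = 3.7064
  (165 − 112.46034)²/112.46034 = 24.5457
  (174 − 198.43546)²/198.43546 = 3.0090
χ² = 39.5606 + 2.2097 + 29.1490 + 13.9964 + 18.0315 + 50.0375 + 3.7064 + 24.5457 + 3.0090 = 184.246

184.246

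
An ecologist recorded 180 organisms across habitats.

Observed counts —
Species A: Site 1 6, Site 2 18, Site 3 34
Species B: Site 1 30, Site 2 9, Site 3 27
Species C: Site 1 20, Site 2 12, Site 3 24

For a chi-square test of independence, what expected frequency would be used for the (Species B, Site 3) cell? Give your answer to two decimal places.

Row total (Species B) = 66; column total (Site 3) = 85; grand total N = 180.
Expected count = (row total × column total) / N = 66 × 85 / 180 = 31.17.

31.17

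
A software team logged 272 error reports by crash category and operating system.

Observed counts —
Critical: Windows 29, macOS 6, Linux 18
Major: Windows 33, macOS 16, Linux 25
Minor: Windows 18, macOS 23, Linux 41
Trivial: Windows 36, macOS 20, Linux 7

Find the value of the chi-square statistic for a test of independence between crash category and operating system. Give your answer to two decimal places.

35.22

Row totals: 53, 74, 82, 63. Column totals: 116, 65, 91. Grand total N = 272.
Expected counts (row total × column total / N):
  Critical, Windows: 53×116/272 = 22.603
  Critical, macOS: 53×65/272 = 12.665
  Critical, Linux: 53×91/272 = 17.732
  Major, Windows: 74×116/272 = 31.559
  Major, macOS: 74×65/272 = 17.684
  Major, Linux: 74×91/272 = 24.757
  Minor, Windows: 82×116/272 = 34.971
  Minor, macOS: 82×65/272 = 19.596
  Minor, Linux: 82×91/272 = 27.434
  Trivial, Windows: 63×116/272 = 26.868
  Trivial, macOS: 63×65/272 = 15.055
  Trivial, Linux: 63×91/272 = 21.077
Contributions (O − E)²/E:
  (29 − 22.603)²/22.603 = 1.8105
  (6 − 12.665)²/12.665 = 3.5075
  (18 − 17.732)²/17.732 = 0.0041
  (33 − 31.559)²/31.559 = 0.0658
  (16 − 17.684)²/17.684 = 0.1604
  (25 − 24.757)²/24.757 = 0.0024
  (18 − 34.971)²/34.971 = 8.2358
  (23 − 19.596)²/19.596 = 0.5913
  (41 − 27.434)²/27.434 = 6.7083
  (36 − 26.868)²/26.868 = 3.1038
  (20 − 15.055)²/15.055 = 1.6242
  (7 − 21.077)²/21.077 = 9.4018
χ² = 1.8105 + 3.5075 + 0.0041 + 0.0658 + 0.1604 + 0.0024 + 8.2358 + 0.5913 + 6.7083 + 3.1038 + 1.6242 + 9.4018 = 35.22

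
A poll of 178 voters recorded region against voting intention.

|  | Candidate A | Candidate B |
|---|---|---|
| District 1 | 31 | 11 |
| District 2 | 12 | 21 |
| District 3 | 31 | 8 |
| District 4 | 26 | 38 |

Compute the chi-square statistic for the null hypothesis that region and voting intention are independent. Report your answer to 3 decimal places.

25.462

Row totals: 42, 33, 39, 64. Column totals: 100, 78. Grand total N = 178.
Expected counts (row total × column total / N):
  District 1, Candidate A: 42×100/178 = 23.5955
  District 1, Candidate B: 42×78/178 = 18.4045
  District 2, Candidate A: 33×100/178 = 18.5393
  District 2, Candidate B: 33×78/178 = 14.4607
  District 3, Candidate A: 39×100/178 = 21.9101
  District 3, Candidate B: 39×78/178 = 17.0899
  District 4, Candidate A: 64×100/178 = 35.9551
  District 4, Candidate B: 64×78/178 = 28.0449
Contributions (O − E)²/E:
  (31 − 23.5955)²/23.5955 = 2.3236
  (11 − 18.4045)²/18.4045 = 2.9790
  (12 − 18.5393)²/18.5393 = 2.3066
  (21 − 14.4607)²/14.4607 = 2.9571
  (31 − 21.9101)²/21.9101 = 3.7712
  (8 − 17.0899)²/17.0899 = 4.8348
  (26 − 35.9551)²/35.9551 = 2.7563
  (38 − 28.0449)²/28.0449 = 3.5338
χ² = 2.3236 + 2.9790 + 2.3066 + 2.9571 + 3.7712 + 4.8348 + 2.7563 + 3.5338 = 25.462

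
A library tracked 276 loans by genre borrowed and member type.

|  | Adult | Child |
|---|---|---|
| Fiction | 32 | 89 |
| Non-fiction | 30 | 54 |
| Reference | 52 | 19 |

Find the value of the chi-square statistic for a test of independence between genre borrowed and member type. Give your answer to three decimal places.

Row totals: 121, 84, 71. Column totals: 114, 162. Grand total N = 276.
Expected counts (row total × column total / N):
  Fiction, Adult: 121×114/276 = 49.9783
  Fiction, Child: 121×162/276 = 71.0217
  Non-fiction, Adult: 84×114/276 = 34.6957
  Non-fiction, Child: 84×162/276 = 49.3043
  Reference, Adult: 71×114/276 = 29.3261
  Reference, Child: 71×162/276 = 41.6739
Contributions (O − E)²/E:
  (32 − 49.9783)²/49.9783 = 6.4672
  (89 − 71.0217)²/71.0217 = 4.5510
  (30 − 34.6957)²/34.6957 = 0.6355
  (54 − 49.3043)²/49.3043 = 0.4472
  (52 − 29.3261)²/29.3261 = 17.5307
  (19 − 41.6739)²/41.6739 = 12.3364
χ² = 6.4672 + 4.5510 + 0.6355 + 0.4472 + 17.5307 + 12.3364 = 41.968

41.968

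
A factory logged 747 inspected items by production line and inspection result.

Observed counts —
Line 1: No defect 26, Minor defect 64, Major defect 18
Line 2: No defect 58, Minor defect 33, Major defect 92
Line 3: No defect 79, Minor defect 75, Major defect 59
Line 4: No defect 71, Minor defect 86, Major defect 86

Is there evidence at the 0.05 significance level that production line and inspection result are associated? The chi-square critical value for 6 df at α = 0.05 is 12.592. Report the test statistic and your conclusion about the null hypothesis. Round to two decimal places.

64.36; reject H₀

Row totals: 108, 183, 213, 243. Column totals: 234, 258, 255. Grand total N = 747.
Expected counts (row total × column total / N):
  Line 1, No defect: 108×234/747 = 33.831
  Line 1, Minor defect: 108×258/747 = 37.301
  Line 1, Major defect: 108×255/747 = 36.867
  Line 2, No defect: 183×234/747 = 57.325
  Line 2, Minor defect: 183×258/747 = 63.205
  Line 2, Major defect: 183×255/747 = 62.470
  Line 3, No defect: 213×234/747 = 66.723
  Line 3, Minor defect: 213×258/747 = 73.566
  Line 3, Major defect: 213×255/747 = 72.711
  Line 4, No defect: 243×234/747 = 76.120
  Line 4, Minor defect: 243×258/747 = 83.928
  Line 4, Major defect: 243×255/747 = 82.952
Contributions (O − E)²/E:
  (26 − 33.831)²/33.831 = 1.8127
  (64 − 37.301)²/37.301 = 19.1104
  (18 − 36.867)²/36.867 = 9.6553
  (58 − 57.325)²/57.325 = 0.0079
  (33 − 63.205)²/63.205 = 14.4346
  (92 − 62.470)²/62.470 = 13.9590
  (79 − 66.723)²/66.723 = 2.2590
  (75 − 73.566)²/73.566 = 0.0280
  (59 − 72.711)²/72.711 = 2.5855
  (71 − 76.120)²/76.120 = 0.3444
  (86 − 83.928)²/83.928 = 0.0512
  (86 − 82.952)²/82.952 = 0.1120
χ² = 1.8127 + 19.1104 + 9.6553 + 0.0079 + 14.4346 + 13.9590 + 2.2590 + 0.0280 + 2.5855 + 0.3444 + 0.0512 + 0.1120 = 64.36
df = (4−1)(3−1) = 6. Since 64.36 > 12.592, reject the null hypothesis of independence at α = 0.05.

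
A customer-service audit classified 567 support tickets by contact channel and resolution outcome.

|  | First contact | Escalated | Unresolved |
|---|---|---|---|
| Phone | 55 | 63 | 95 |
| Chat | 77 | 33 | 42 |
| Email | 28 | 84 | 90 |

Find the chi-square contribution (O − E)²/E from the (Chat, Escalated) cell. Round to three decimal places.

Row total (Chat) = 152; column total (Escalated) = 180; N = 567.
Expected count E = 152 × 180 / 567 = 48.2540.
Contribution = (O − E)²/E = (33 − 48.2540)² / 48.2540 = 4.822.

4.822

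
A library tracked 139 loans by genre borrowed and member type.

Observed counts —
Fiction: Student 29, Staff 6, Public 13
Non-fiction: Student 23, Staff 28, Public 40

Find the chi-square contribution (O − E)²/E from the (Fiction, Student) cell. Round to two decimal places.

Row total (Fiction) = 48; column total (Student) = 52; N = 139.
Expected count E = 48 × 52 / 139 = 17.957.
Contribution = (O − E)²/E = (29 − 17.957)² / 17.957 = 6.79.

6.79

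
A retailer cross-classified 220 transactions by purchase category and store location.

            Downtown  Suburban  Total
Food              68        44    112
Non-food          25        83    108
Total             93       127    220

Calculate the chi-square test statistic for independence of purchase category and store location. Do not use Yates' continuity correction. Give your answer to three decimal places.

Grand total N = 220.
Expected counts (row total × column total / N):
  Food, Downtown: 112×93/220 = 47.3455
  Food, Suburban: 112×127/220 = 64.6545
  Non-food, Downtown: 108×93/220 = 45.6545
  Non-food, Suburban: 108×127/220 = 62.3455
Contributions (O − E)²/E:
  (68 − 47.3455)²/47.3455 = 9.0105
  (44 − 64.6545)²/64.6545 = 6.5983
  (25 − 45.6545)²/45.6545 = 9.3443
  (83 − 62.3455)²/62.3455 = 6.8426
χ² = 9.0105 + 6.5983 + 9.3443 + 6.8426 = 31.796

31.796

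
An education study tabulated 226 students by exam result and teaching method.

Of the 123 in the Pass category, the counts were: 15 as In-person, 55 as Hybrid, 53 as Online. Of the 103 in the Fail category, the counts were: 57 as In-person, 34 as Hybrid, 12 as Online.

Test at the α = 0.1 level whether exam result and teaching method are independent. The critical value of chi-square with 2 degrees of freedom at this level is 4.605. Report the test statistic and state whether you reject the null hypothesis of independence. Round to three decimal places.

Row totals: 123, 103. Column totals: 72, 89, 65. Grand total N = 226.
Expected counts (row total × column total / N):
  Pass, In-person: 123×72/226 = 39.1858
  Pass, Hybrid: 123×89/226 = 48.4381
  Pass, Online: 123×65/226 = 35.3761
  Fail, In-person: 103×72/226 = 32.8142
  Fail, Hybrid: 103×89/226 = 40.5619
  Fail, Online: 103×65/226 = 29.6239
Contributions (O − E)²/E:
  (15 − 39.1858)²/39.1858 = 14.9277
  (55 − 48.4381)²/48.4381 = 0.8889
  (53 − 35.3761)²/35.3761 = 8.7800
  (57 − 32.8142)²/32.8142 = 17.8262
  (34 − 40.5619)²/40.5619 = 1.0616
  (12 − 29.6239)²/29.6239 = 10.4848
χ² = 14.9277 + 0.8889 + 8.7800 + 17.8262 + 1.0616 + 10.4848 = 53.969
df = (2−1)(3−1) = 2. Since 53.969 > 4.605, reject the null hypothesis of independence at α = 0.1.

53.969; reject H₀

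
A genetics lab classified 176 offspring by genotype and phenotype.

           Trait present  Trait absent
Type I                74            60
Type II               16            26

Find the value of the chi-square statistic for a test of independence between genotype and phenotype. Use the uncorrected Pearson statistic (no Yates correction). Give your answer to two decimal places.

3.75

Row totals: 134, 42. Column totals: 90, 86. Grand total N = 176.
Expected counts (row total × column total / N):
  Type I, Trait present: 134×90/176 = 68.523
  Type I, Trait absent: 134×86/176 = 65.477
  Type II, Trait present: 42×90/176 = 21.477
  Type II, Trait absent: 42×86/176 = 20.523
Contributions (O − E)²/E:
  (74 − 68.523)²/68.523 = 0.4378
  (60 − 65.477)²/65.477 = 0.4581
  (16 − 21.477)²/21.477 = 1.3967
  (26 − 20.523)²/20.523 = 1.4617
χ² = 0.4378 + 0.4581 + 1.3967 + 1.4617 = 3.75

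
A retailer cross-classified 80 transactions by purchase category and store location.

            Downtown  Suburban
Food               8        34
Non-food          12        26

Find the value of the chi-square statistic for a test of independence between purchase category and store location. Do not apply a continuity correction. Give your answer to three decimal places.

Row totals: 42, 38. Column totals: 20, 60. Grand total N = 80.
Expected counts (row total × column total / N):
  Food, Downtown: 42×20/80 = 10.5000
  Food, Suburban: 42×60/80 = 31.5000
  Non-food, Downtown: 38×20/80 = 9.5000
  Non-food, Suburban: 38×60/80 = 28.5000
Contributions (O − E)²/E:
  (8 − 10.5000)²/10.5000 = 0.5952
  (34 − 31.5000)²/31.5000 = 0.1984
  (12 − 9.5000)²/9.5000 = 0.6579
  (26 − 28.5000)²/28.5000 = 0.2193
χ² = 0.5952 + 0.1984 + 0.6579 + 0.2193 = 1.671

1.671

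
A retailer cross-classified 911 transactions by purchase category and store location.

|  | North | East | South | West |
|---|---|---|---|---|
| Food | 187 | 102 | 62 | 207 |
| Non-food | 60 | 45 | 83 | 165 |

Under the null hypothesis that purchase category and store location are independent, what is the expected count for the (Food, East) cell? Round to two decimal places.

Row total (Food) = 558; column total (East) = 147; grand total N = 911.
Expected count = (row total × column total) / N = 558 × 147 / 911 = 90.04.

90.04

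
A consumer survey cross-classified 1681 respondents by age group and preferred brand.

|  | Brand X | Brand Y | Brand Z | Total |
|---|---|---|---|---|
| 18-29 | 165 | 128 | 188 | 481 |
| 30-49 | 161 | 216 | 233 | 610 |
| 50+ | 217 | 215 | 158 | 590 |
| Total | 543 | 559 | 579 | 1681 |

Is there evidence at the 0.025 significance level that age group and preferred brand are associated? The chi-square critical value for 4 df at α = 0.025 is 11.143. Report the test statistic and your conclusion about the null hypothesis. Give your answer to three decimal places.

Grand total N = 1681.
Expected counts (row total × column total / N):
  18-29, Brand X: 481×543/1681 = 155.3736
  18-29, Brand Y: 481×559/1681 = 159.9518
  18-29, Brand Z: 481×579/1681 = 165.6746
  30-49, Brand X: 610×543/1681 = 197.0434
  30-49, Brand Y: 610×559/1681 = 202.8495
  30-49, Brand Z: 610×579/1681 = 210.1071
  50+, Brand X: 590×543/1681 = 190.5830
  50+, Brand Y: 590×559/1681 = 196.1987
  50+, Brand Z: 590×579/1681 = 203.2183
Contributions (O − E)²/E:
  (165 − 155.3736)²/155.3736 = 0.5964
  (128 − 159.9518)²/159.9518 = 6.3827
  (188 − 165.6746)²/165.6746 = 3.0084
  (161 − 197.0434)²/197.0434 = 6.5931
  (216 − 202.8495)²/202.8495 = 0.8525
  (233 − 210.1071)²/210.1071 = 2.4944
  (217 − 190.5830)²/190.5830 = 3.6617
  (215 − 196.1987)²/196.1987 = 1.8017
  (158 − 203.2183)²/203.2183 = 10.0616
χ² = 0.5964 + 6.3827 + 3.0084 + 6.5931 + 0.8525 + 2.4944 + 3.6617 + 1.8017 + 10.0616 = 35.453
df = (3−1)(3−1) = 4. Since 35.453 > 11.143, reject the null hypothesis of independence at α = 0.025.

35.453; reject H₀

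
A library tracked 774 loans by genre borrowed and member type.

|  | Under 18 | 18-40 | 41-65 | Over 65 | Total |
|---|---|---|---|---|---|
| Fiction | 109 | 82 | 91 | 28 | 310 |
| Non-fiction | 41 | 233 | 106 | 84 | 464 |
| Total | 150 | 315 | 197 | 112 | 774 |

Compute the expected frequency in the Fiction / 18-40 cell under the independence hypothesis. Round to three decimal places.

Row total (Fiction) = 310; column total (18-40) = 315; grand total N = 774.
Expected count = (row total × column total) / N = 310 × 315 / 774 = 126.163.

126.163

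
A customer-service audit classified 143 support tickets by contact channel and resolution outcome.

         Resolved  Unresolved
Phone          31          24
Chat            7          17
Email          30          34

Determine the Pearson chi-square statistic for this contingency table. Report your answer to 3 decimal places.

Row totals: 55, 24, 64. Column totals: 68, 75. Grand total N = 143.
Expected counts (row total × column total / N):
  Phone, Resolved: 55×68/143 = 26.1538
  Phone, Unresolved: 55×75/143 = 28.8462
  Chat, Resolved: 24×68/143 = 11.4126
  Chat, Unresolved: 24×75/143 = 12.5874
  Email, Resolved: 64×68/143 = 30.4336
  Email, Unresolved: 64×75/143 = 33.5664
Contributions (O − E)²/E:
  (31 − 26.1538)²/26.1538 = 0.8980
  (24 − 28.8462)²/28.8462 = 0.8142
  (7 − 11.4126)²/11.4126 = 1.7061
  (17 − 12.5874)²/12.5874 = 1.5469
  (30 − 30.4336)²/30.4336 = 0.0062
  (34 − 33.5664)²/33.5664 = 0.0056
χ² = 0.8980 + 0.8142 + 1.7061 + 1.5469 + 0.0062 + 0.0056 = 4.977

4.977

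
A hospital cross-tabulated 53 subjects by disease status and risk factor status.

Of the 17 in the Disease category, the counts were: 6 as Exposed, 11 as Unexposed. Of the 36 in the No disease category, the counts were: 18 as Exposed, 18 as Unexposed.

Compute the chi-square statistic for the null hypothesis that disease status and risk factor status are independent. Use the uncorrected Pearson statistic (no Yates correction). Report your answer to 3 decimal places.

Row totals: 17, 36. Column totals: 24, 29. Grand total N = 53.
Expected counts (row total × column total / N):
  Disease, Exposed: 17×24/53 = 7.6981
  Disease, Unexposed: 17×29/53 = 9.3019
  No disease, Exposed: 36×24/53 = 16.3019
  No disease, Unexposed: 36×29/53 = 19.6981
Contributions (O − E)²/E:
  (6 − 7.6981)²/7.6981 = 0.3746
  (11 − 9.3019)²/9.3019 = 0.3100
  (18 − 16.3019)²/16.3019 = 0.1769
  (18 − 19.6981)²/19.6981 = 0.1464
χ² = 0.3746 + 0.3100 + 0.1769 + 0.1464 = 1.008

1.008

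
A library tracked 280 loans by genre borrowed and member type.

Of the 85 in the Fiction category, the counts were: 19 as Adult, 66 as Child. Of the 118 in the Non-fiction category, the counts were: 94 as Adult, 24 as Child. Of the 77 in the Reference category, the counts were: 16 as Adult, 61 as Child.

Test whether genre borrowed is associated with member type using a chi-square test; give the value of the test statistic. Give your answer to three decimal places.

92.656

Row totals: 85, 118, 77. Column totals: 129, 151. Grand total N = 280.
Expected counts (row total × column total / N):
  Fiction, Adult: 85×129/280 = 39.1607
  Fiction, Child: 85×151/280 = 45.8393
  Non-fiction, Adult: 118×129/280 = 54.3643
  Non-fiction, Child: 118×151/280 = 63.6357
  Reference, Adult: 77×129/280 = 35.4750
  Reference, Child: 77×151/280 = 41.5250
Contributions (O − E)²/E:
  (19 − 39.1607)²/39.1607 = 10.3791
  (66 − 45.8393)²/45.8393 = 8.8669
  (94 − 54.3643)²/54.3643 = 28.8974
  (24 − 63.6357)²/63.6357 = 24.6872
  (16 − 35.4750)²/35.4750 = 10.6913
  (61 − 41.5250)²/41.5250 = 9.1337
χ² = 10.3791 + 8.8669 + 28.8974 + 24.6872 + 10.6913 + 9.1337 = 92.656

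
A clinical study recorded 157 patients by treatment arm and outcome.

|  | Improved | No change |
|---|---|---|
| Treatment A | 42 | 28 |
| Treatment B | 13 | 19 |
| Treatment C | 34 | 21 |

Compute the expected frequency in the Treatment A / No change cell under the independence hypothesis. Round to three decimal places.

Row total (Treatment A) = 70; column total (No change) = 68; grand total N = 157.
Expected count = (row total × column total) / N = 70 × 68 / 157 = 30.318.

30.318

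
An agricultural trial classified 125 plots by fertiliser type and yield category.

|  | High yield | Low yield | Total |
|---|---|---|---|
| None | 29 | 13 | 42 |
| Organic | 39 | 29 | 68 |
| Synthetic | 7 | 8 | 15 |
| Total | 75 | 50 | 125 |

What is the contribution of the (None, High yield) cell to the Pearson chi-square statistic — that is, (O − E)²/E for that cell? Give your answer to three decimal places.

0.573

Row total (None) = 42; column total (High yield) = 75; N = 125.
Expected count E = 42 × 75 / 125 = 25.2000.
Contribution = (O − E)²/E = (29 − 25.2000)² / 25.2000 = 0.573.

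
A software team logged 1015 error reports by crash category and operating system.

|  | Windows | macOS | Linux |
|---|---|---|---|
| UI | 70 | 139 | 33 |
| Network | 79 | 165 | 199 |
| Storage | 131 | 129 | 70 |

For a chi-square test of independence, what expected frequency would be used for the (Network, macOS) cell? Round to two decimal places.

188.98

Row total (Network) = 443; column total (macOS) = 433; grand total N = 1015.
Expected count = (row total × column total) / N = 443 × 433 / 1015 = 188.98.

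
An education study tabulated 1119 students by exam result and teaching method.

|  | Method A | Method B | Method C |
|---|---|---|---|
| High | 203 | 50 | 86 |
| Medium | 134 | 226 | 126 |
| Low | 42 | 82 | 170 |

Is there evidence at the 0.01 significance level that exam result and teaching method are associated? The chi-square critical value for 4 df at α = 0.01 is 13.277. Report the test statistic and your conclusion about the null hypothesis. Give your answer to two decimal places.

237.29; reject H₀

Row totals: 339, 486, 294. Column totals: 379, 358, 382. Grand total N = 1119.
Expected counts (row total × column total / N):
  High, Method A: 339×379/1119 = 114.818
  High, Method B: 339×358/1119 = 108.456
  High, Method C: 339×382/1119 = 115.727
  Medium, Method A: 486×379/1119 = 164.606
  Medium, Method B: 486×358/1119 = 155.485
  Medium, Method C: 486×382/1119 = 165.909
  Low, Method A: 294×379/1119 = 99.576
  Low, Method B: 294×358/1119 = 94.059
  Low, Method C: 294×382/1119 = 100.365
Contributions (O − E)²/E:
  (203 − 114.818)²/114.818 = 67.7251
  (50 − 108.456)²/108.456 = 31.5068
  (86 − 115.727)²/115.727 = 7.6360
  (134 − 164.606)²/164.606 = 5.6907
  (226 − 155.485)²/155.485 = 31.9797
  (126 − 165.909)²/165.909 = 9.6000
  (42 − 99.576)²/99.576 = 33.2911
  (82 − 94.059)²/94.059 = 1.5460
  (170 − 100.365)²/100.365 = 48.3140
χ² = 67.7251 + 31.5068 + 7.6360 + 5.6907 + 31.9797 + 9.6000 + 33.2911 + 1.5460 + 48.3140 = 237.29
df = (3−1)(3−1) = 4. Since 237.29 > 13.277, reject the null hypothesis of independence at α = 0.01.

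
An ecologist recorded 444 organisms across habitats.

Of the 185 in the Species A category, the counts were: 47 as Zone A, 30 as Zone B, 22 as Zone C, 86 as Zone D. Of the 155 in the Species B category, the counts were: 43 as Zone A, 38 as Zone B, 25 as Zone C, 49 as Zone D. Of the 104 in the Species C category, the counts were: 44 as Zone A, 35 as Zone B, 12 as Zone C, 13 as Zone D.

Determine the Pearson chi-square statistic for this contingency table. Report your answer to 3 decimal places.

40.409

Row totals: 185, 155, 104. Column totals: 134, 103, 59, 148. Grand total N = 444.
Expected counts (row total × column total / N):
  Species A, Zone A: 185×134/444 = 55.8333
  Species A, Zone B: 185×103/444 = 42.9167
  Species A, Zone C: 185×59/444 = 24.5833
  Species A, Zone D: 185×148/444 = 61.6667
  Species B, Zone A: 155×134/444 = 46.7793
  Species B, Zone B: 155×103/444 = 35.9572
  Species B, Zone C: 155×59/444 = 20.5968
  Species B, Zone D: 155×148/444 = 51.6667
  Species C, Zone A: 104×134/444 = 31.3874
  Species C, Zone B: 104×103/444 = 24.1261
  Species C, Zone C: 104×59/444 = 13.8198
  Species C, Zone D: 104×148/444 = 34.6667
Contributions (O − E)²/E:
  (47 − 55.8333)²/55.8333 = 1.3975
  (30 − 42.9167)²/42.9167 = 3.8876
  (22 − 24.5833)²/24.5833 = 0.2715
  (86 − 61.6667)²/61.6667 = 9.6018
  (43 − 46.7793)²/46.7793 = 0.3053
  (38 − 35.9572)²/35.9572 = 0.1161
  (25 − 20.5968)²/20.5968 = 0.9413
  (49 − 51.6667)²/51.6667 = 0.1376
  (44 − 31.3874)²/31.3874 = 5.0682
  (35 − 24.1261)²/24.1261 = 4.9010
  (12 − 13.8198)²/13.8198 = 0.2396
  (13 − 34.6667)²/34.6667 = 13.5417
χ² = 1.3975 + 3.8876 + 0.2715 + 9.6018 + 0.3053 + 0.1161 + 0.9413 + 0.1376 + 5.0682 + 4.9010 + 0.2396 + 13.5417 = 40.409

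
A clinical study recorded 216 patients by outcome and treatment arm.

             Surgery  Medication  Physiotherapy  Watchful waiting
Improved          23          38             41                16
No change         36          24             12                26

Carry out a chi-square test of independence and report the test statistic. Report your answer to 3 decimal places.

22.617

Row totals: 118, 98. Column totals: 59, 62, 53, 42. Grand total N = 216.
Expected counts (row total × column total / N):
  Improved, Surgery: 118×59/216 = 32.23148
  Improved, Medication: 118×62/216 = 33.87037
  Improved, Physiotherapy: 118×53/216 = 28.95370
  Improved, Watchful waiting: 118×42/216 = 22.94444
  No change, Surgery: 98×59/216 = 26.76852
  No change, Medication: 98×62/216 = 28.12963
  No change, Physiotherapy: 98×53/216 = 24.04630
  No change, Watchful waiting: 98×42/216 = 19.05556
Contributions (O − E)²/E:
  (23 − 32.23148)²/32.23148 = 2.6440
  (38 − 33.87037)²/33.87037 = 0.5035
  (41 − 28.95370)²/28.95370 = 5.0119
  (16 − 22.94444)²/22.94444 = 2.1018
  (36 − 26.76852)²/26.76852 = 3.1836
  (24 − 28.12963)²/28.12963 = 0.6063
  (12 − 24.04630)²/24.04630 = 6.0347
  (26 − 19.05556)²/19.05556 = 2.5308
χ² = 2.6440 + 0.5035 + 5.0119 + 2.1018 + 3.1836 + 0.6063 + 6.0347 + 2.5308 = 22.617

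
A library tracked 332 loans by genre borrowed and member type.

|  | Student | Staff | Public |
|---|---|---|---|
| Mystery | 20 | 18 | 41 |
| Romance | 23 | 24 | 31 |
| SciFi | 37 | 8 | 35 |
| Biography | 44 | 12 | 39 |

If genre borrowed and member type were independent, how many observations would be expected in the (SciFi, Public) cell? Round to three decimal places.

35.181

Row total (SciFi) = 80; column total (Public) = 146; grand total N = 332.
Expected count = (row total × column total) / N = 80 × 146 / 332 = 35.181.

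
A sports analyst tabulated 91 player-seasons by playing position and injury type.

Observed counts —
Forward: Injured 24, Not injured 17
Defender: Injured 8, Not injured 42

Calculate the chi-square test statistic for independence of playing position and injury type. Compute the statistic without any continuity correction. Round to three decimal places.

17.878

Row totals: 41, 50. Column totals: 32, 59. Grand total N = 91.
Expected counts (row total × column total / N):
  Forward, Injured: 41×32/91 = 14.4176
  Forward, Not injured: 41×59/91 = 26.5824
  Defender, Injured: 50×32/91 = 17.5824
  Defender, Not injured: 50×59/91 = 32.4176
Contributions (O − E)²/E:
  (24 − 14.4176)²/14.4176 = 6.3688
  (17 − 26.5824)²/26.5824 = 3.4543
  (8 − 17.5824)²/17.5824 = 5.2224
  (42 − 32.4176)²/32.4176 = 2.8325
χ² = 6.3688 + 3.4543 + 5.2224 + 2.8325 = 17.878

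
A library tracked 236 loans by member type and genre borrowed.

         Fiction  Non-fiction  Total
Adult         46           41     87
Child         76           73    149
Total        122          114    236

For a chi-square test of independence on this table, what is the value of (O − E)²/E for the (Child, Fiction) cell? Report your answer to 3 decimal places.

Row total (Child) = 149; column total (Fiction) = 122; N = 236.
Expected count E = 149 × 122 / 236 = 77.0254.
Contribution = (O − E)²/E = (76 − 77.0254)² / 77.0254 = 0.014.

0.014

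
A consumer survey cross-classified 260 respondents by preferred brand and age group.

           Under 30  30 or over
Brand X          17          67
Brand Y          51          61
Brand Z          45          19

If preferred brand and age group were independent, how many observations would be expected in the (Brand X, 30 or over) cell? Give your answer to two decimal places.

47.49

Row total (Brand X) = 84; column total (30 or over) = 147; grand total N = 260.
Expected count = (row total × column total) / N = 84 × 147 / 260 = 47.49.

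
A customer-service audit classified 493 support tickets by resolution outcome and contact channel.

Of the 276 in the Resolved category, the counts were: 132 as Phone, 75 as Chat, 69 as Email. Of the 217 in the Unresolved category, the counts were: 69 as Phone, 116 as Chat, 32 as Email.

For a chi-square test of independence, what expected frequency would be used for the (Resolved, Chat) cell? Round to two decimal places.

106.93

Row total (Resolved) = 276; column total (Chat) = 191; grand total N = 493.
Expected count = (row total × column total) / N = 276 × 191 / 493 = 106.93.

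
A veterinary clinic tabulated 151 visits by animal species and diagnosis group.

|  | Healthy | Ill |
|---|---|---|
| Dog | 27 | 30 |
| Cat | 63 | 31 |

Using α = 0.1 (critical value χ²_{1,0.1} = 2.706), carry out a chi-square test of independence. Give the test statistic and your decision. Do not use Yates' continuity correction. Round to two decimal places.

Row totals: 57, 94. Column totals: 90, 61. Grand total N = 151.
Expected counts (row total × column total / N):
  Dog, Healthy: 57×90/151 = 33.974
  Dog, Ill: 57×61/151 = 23.026
  Cat, Healthy: 94×90/151 = 56.026
  Cat, Ill: 94×61/151 = 37.974
Contributions (O − E)²/E:
  (27 − 33.974)²/33.974 = 1.4316
  (30 − 23.026)²/23.026 = 2.1123
  (63 − 56.026)²/56.026 = 0.8681
  (31 − 37.974)²/37.974 = 1.2808
χ² = 1.4316 + 2.1123 + 0.8681 + 1.2808 = 5.69
df = (2−1)(2−1) = 1. Since 5.69 > 2.706, reject the null hypothesis of independence at α = 0.1.

5.69; reject H₀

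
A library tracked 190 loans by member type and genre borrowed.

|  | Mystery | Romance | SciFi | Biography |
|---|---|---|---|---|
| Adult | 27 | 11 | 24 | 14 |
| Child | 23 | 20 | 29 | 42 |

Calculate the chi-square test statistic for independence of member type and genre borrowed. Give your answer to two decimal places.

10.21

Row totals: 76, 114. Column totals: 50, 31, 53, 56. Grand total N = 190.
Expected counts (row total × column total / N):
  Adult, Mystery: 76×50/190 = 20.000
  Adult, Romance: 76×31/190 = 12.400
  Adult, SciFi: 76×53/190 = 21.200
  Adult, Biography: 76×56/190 = 22.400
  Child, Mystery: 114×50/190 = 30.000
  Child, Romance: 114×31/190 = 18.600
  Child, SciFi: 114×53/190 = 31.800
  Child, Biography: 114×56/190 = 33.600
Contributions (O − E)²/E:
  (27 − 20.000)²/20.000 = 2.4500
  (11 − 12.400)²/12.400 = 0.1581
  (24 − 21.200)²/21.200 = 0.3698
  (14 − 22.400)²/22.400 = 3.1500
  (23 − 30.000)²/30.000 = 1.6333
  (20 − 18.600)²/18.600 = 0.1054
  (29 − 31.800)²/31.800 = 0.2465
  (42 − 33.600)²/33.600 = 2.1000
χ² = 2.4500 + 0.1581 + 0.3698 + 3.1500 + 1.6333 + 0.1054 + 0.2465 + 2.1000 = 10.21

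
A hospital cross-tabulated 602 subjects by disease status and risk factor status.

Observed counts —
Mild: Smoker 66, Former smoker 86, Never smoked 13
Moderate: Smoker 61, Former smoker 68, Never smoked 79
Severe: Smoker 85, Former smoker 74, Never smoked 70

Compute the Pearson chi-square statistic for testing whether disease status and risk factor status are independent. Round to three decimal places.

Row totals: 165, 208, 229. Column totals: 212, 228, 162. Grand total N = 602.
Expected counts (row total × column total / N):
  Mild, Smoker: 165×212/602 = 58.1063
  Mild, Former smoker: 165×228/602 = 62.4917
  Mild, Never smoked: 165×162/602 = 44.4020
  Moderate, Smoker: 208×212/602 = 73.2492
  Moderate, Former smoker: 208×228/602 = 78.7774
  Moderate, Never smoked: 208×162/602 = 55.9734
  Severe, Smoker: 229×212/602 = 80.6445
  Severe, Former smoker: 229×228/602 = 86.7309
  Severe, Never smoked: 229×162/602 = 61.6246
Contributions (O − E)²/E:
  (66 − 58.1063)²/58.1063 = 1.0724
  (86 − 62.4917)²/62.4917 = 8.8434
  (13 − 44.4020)²/44.4020 = 22.2081
  (61 − 73.2492)²/73.2492 = 2.0484
  (68 − 78.7774)²/78.7774 = 1.4744
  (79 − 55.9734)²/55.9734 = 9.4728
  (85 − 80.6445)²/80.6445 = 0.2352
  (74 − 86.7309)²/86.7309 = 1.8687
  (70 − 61.6246)²/61.6246 = 1.1383
χ² = 1.0724 + 8.8434 + 22.2081 + 2.0484 + 1.4744 + 9.4728 + 0.2352 + 1.8687 + 1.1383 = 48.362

48.362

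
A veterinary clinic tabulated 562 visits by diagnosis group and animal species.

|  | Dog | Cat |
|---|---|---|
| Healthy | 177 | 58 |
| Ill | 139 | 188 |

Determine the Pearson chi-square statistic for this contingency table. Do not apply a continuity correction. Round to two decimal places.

59.81

Row totals: 235, 327. Column totals: 316, 246. Grand total N = 562.
Expected counts (row total × column total / N):
  Healthy, Dog: 235×316/562 = 132.135
  Healthy, Cat: 235×246/562 = 102.865
  Ill, Dog: 327×316/562 = 183.865
  Ill, Cat: 327×246/562 = 143.135
Contributions (O − E)²/E:
  (177 − 132.135)²/132.135 = 15.2334
  (58 − 102.865)²/102.865 = 19.5681
  (139 − 183.865)²/183.865 = 10.9475
  (188 − 143.135)²/143.135 = 14.0627
χ² = 15.2334 + 19.5681 + 10.9475 + 14.0627 = 59.81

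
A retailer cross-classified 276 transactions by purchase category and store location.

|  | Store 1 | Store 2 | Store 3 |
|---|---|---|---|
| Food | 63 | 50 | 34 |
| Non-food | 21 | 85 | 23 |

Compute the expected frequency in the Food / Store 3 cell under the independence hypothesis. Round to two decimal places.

Row total (Food) = 147; column total (Store 3) = 57; grand total N = 276.
Expected count = (row total × column total) / N = 147 × 57 / 276 = 30.36.

30.36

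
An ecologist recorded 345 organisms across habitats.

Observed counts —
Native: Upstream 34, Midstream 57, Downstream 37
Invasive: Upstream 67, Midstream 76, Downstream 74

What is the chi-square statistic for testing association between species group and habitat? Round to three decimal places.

3.075

Row totals: 128, 217. Column totals: 101, 133, 111. Grand total N = 345.
Expected counts (row total × column total / N):
  Native, Upstream: 128×101/345 = 37.47246
  Native, Midstream: 128×133/345 = 49.34493
  Native, Downstream: 128×111/345 = 41.18261
  Invasive, Upstream: 217×101/345 = 63.52754
  Invasive, Midstream: 217×133/345 = 83.65507
  Invasive, Downstream: 217×111/345 = 69.81739
Contributions (O − E)²/E:
  (34 − 37.47246)²/37.47246 = 0.3218
  (57 − 49.34493)²/49.34493 = 1.1876
  (37 − 41.18261)²/41.18261 = 0.4248
  (67 − 63.52754)²/63.52754 = 0.1898
  (76 − 83.65507)²/83.65507 = 0.7005
  (74 − 69.81739)²/69.81739 = 0.2506
χ² = 0.3218 + 1.1876 + 0.4248 + 0.1898 + 0.7005 + 0.2506 = 3.075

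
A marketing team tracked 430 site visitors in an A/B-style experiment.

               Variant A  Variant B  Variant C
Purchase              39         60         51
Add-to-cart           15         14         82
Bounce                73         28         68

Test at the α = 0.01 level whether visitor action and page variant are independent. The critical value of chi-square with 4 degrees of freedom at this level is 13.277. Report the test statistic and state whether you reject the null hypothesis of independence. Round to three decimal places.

Row totals: 150, 111, 169. Column totals: 127, 102, 201. Grand total N = 430.
Expected counts (row total × column total / N):
  Purchase, Variant A: 150×127/430 = 44.3023
  Purchase, Variant B: 150×102/430 = 35.5814
  Purchase, Variant C: 150×201/430 = 70.1163
  Add-to-cart, Variant A: 111×127/430 = 32.7837
  Add-to-cart, Variant B: 111×102/430 = 26.3302
  Add-to-cart, Variant C: 111×201/430 = 51.8860
  Bounce, Variant A: 169×127/430 = 49.9140
  Bounce, Variant B: 169×102/430 = 40.0884
  Bounce, Variant C: 169×201/430 = 78.9977
Contributions (O − E)²/E:
  (39 − 44.3023)²/44.3023 = 0.6346
  (60 − 35.5814)²/35.5814 = 16.7579
  (51 − 70.1163)²/70.1163 = 5.2118
  (15 − 32.7837)²/32.7837 = 9.6469
  (14 − 26.3302)²/26.3302 = 5.7741
  (82 − 51.8860)²/51.8860 = 17.4778
  (73 − 49.9140)²/49.9140 = 10.6776
  (28 − 40.0884)²/40.0884 = 3.6452
  (68 − 78.9977)²/78.9977 = 1.5310
χ² = 0.6346 + 16.7579 + 5.2118 + 9.6469 + 5.7741 + 17.4778 + 10.6776 + 3.6452 + 1.5310 = 71.357
df = (3−1)(3−1) = 4. Since 71.357 > 13.277, reject the null hypothesis of independence at α = 0.01.

71.357; reject H₀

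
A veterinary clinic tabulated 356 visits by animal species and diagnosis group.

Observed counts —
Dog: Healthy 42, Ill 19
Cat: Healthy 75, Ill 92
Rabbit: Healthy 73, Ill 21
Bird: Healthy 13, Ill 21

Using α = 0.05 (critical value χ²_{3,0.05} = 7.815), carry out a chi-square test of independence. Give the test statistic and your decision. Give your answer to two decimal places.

Row totals: 61, 167, 94, 34. Column totals: 203, 153. Grand total N = 356.
Expected counts (row total × column total / N):
  Dog, Healthy: 61×203/356 = 34.784
  Dog, Ill: 61×153/356 = 26.216
  Cat, Healthy: 167×203/356 = 95.228
  Cat, Ill: 167×153/356 = 71.772
  Rabbit, Healthy: 94×203/356 = 53.601
  Rabbit, Ill: 94×153/356 = 40.399
  Bird, Healthy: 34×203/356 = 19.388
  Bird, Ill: 34×153/356 = 14.612
Contributions (O − E)²/E:
  (42 − 34.784)²/34.784 = 1.4970
  (19 − 26.216)²/26.216 = 1.9862
  (75 − 95.228)²/95.228 = 4.2968
  (92 − 71.772)²/71.772 = 5.7010
  (73 − 53.601)²/53.601 = 7.0208
  (21 − 40.399)²/40.399 = 9.3151
  (13 − 19.388)²/19.388 = 2.1047
  (21 − 14.612)²/14.612 = 2.7927
χ² = 1.4970 + 1.9862 + 4.2968 + 5.7010 + 7.0208 + 9.3151 + 2.1047 + 2.7927 = 34.71
df = (4−1)(2−1) = 3. Since 34.71 > 7.815, reject the null hypothesis of independence at α = 0.05.

34.71; reject H₀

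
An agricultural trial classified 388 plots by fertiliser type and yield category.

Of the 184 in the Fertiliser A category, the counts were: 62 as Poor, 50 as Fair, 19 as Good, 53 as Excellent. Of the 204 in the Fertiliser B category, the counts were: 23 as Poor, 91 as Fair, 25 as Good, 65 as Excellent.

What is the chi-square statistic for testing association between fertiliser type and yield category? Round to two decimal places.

Row totals: 184, 204. Column totals: 85, 141, 44, 118. Grand total N = 388.
Expected counts (row total × column total / N):
  Fertiliser A, Poor: 184×85/388 = 40.309
  Fertiliser A, Fair: 184×141/388 = 66.866
  Fertiliser A, Good: 184×44/388 = 20.866
  Fertiliser A, Excellent: 184×118/388 = 55.959
  Fertiliser B, Poor: 204×85/388 = 44.691
  Fertiliser B, Fair: 204×141/388 = 74.134
  Fertiliser B, Good: 204×44/388 = 23.134
  Fertiliser B, Excellent: 204×118/388 = 62.041
Contributions (O − E)²/E:
  (62 − 40.309)²/40.309 = 11.6723
  (50 − 66.866)²/66.866 = 4.2542
  (19 − 20.866)²/20.866 = 0.1669
  (53 − 55.959)²/55.959 = 0.1565
  (23 − 44.691)²/44.691 = 10.5278
  (91 − 74.134)²/74.134 = 3.8371
  (25 − 23.134)²/23.134 = 0.1505
  (65 − 62.041)²/62.041 = 0.1411
χ² = 11.6723 + 4.2542 + 0.1669 + 0.1565 + 10.5278 + 3.8371 + 0.1505 + 0.1411 = 30.91

30.91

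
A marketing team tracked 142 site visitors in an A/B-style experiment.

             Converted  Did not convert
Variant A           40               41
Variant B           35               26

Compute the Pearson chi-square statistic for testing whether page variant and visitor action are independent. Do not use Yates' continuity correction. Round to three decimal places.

Row totals: 81, 61. Column totals: 75, 67. Grand total N = 142.
Expected counts (row total × column total / N):
  Variant A, Converted: 81×75/142 = 42.7817
  Variant A, Did not convert: 81×67/142 = 38.2183
  Variant B, Converted: 61×75/142 = 32.2183
  Variant B, Did not convert: 61×67/142 = 28.7817
Contributions (O − E)²/E:
  (40 − 42.7817)²/42.7817 = 0.1809
  (41 − 38.2183)²/38.2183 = 0.2025
  (35 − 32.2183)²/32.2183 = 0.2402
  (26 − 28.7817)²/28.7817 = 0.2688
χ² = 0.1809 + 0.2025 + 0.2402 + 0.2688 = 0.892

0.892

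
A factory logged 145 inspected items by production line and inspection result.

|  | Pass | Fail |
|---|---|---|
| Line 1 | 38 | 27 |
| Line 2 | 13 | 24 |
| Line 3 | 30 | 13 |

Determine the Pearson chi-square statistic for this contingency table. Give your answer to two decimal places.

Row totals: 65, 37, 43. Column totals: 81, 64. Grand total N = 145.
Expected counts (row total × column total / N):
  Line 1, Pass: 65×81/145 = 36.310
  Line 1, Fail: 65×64/145 = 28.690
  Line 2, Pass: 37×81/145 = 20.669
  Line 2, Fail: 37×64/145 = 16.331
  Line 3, Pass: 43×81/145 = 24.021
  Line 3, Fail: 43×64/145 = 18.979
Contributions (O − E)²/E:
  (38 − 36.310)²/36.310 = 0.0787
  (27 − 28.690)²/28.690 = 0.0996
  (13 − 20.669)²/20.669 = 2.8455
  (24 − 16.331)²/16.331 = 3.6013
  (30 − 24.021)²/24.021 = 1.4882
  (13 − 18.979)²/18.979 = 1.8836
χ² = 0.0787 + 0.0996 + 2.8455 + 3.6013 + 1.4882 + 1.8836 = 10.00

10.00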